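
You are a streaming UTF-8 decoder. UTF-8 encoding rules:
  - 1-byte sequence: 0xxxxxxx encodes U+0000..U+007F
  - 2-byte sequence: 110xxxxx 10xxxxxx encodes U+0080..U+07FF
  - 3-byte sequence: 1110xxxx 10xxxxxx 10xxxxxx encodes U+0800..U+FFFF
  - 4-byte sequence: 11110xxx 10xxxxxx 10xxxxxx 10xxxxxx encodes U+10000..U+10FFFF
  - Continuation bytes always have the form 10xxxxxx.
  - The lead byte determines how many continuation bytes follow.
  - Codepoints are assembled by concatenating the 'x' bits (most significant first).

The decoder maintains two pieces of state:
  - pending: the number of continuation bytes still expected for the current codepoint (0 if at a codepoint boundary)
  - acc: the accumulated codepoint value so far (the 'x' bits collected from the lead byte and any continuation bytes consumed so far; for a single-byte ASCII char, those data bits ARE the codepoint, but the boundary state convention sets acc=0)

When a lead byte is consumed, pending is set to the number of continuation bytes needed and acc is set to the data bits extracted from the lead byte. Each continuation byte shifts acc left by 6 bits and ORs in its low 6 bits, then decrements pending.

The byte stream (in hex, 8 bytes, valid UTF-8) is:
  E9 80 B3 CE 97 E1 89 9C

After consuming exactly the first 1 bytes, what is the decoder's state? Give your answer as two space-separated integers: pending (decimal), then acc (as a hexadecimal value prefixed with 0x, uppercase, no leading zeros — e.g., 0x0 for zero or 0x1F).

Byte[0]=E9: 3-byte lead. pending=2, acc=0x9

Answer: 2 0x9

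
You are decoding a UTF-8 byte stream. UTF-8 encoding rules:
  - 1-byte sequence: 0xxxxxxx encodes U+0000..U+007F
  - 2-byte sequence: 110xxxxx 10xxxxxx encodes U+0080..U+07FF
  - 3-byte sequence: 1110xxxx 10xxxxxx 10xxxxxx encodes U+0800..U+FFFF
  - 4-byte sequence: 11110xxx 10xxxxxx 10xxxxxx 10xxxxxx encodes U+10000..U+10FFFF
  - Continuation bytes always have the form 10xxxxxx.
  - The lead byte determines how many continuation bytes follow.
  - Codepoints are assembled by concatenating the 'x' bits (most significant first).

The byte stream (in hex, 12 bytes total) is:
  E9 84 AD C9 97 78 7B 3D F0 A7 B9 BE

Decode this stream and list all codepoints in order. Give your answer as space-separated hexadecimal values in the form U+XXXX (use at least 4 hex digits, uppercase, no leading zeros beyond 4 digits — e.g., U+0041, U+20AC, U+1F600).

Answer: U+912D U+0257 U+0078 U+007B U+003D U+27E7E

Derivation:
Byte[0]=E9: 3-byte lead, need 2 cont bytes. acc=0x9
Byte[1]=84: continuation. acc=(acc<<6)|0x04=0x244
Byte[2]=AD: continuation. acc=(acc<<6)|0x2D=0x912D
Completed: cp=U+912D (starts at byte 0)
Byte[3]=C9: 2-byte lead, need 1 cont bytes. acc=0x9
Byte[4]=97: continuation. acc=(acc<<6)|0x17=0x257
Completed: cp=U+0257 (starts at byte 3)
Byte[5]=78: 1-byte ASCII. cp=U+0078
Byte[6]=7B: 1-byte ASCII. cp=U+007B
Byte[7]=3D: 1-byte ASCII. cp=U+003D
Byte[8]=F0: 4-byte lead, need 3 cont bytes. acc=0x0
Byte[9]=A7: continuation. acc=(acc<<6)|0x27=0x27
Byte[10]=B9: continuation. acc=(acc<<6)|0x39=0x9F9
Byte[11]=BE: continuation. acc=(acc<<6)|0x3E=0x27E7E
Completed: cp=U+27E7E (starts at byte 8)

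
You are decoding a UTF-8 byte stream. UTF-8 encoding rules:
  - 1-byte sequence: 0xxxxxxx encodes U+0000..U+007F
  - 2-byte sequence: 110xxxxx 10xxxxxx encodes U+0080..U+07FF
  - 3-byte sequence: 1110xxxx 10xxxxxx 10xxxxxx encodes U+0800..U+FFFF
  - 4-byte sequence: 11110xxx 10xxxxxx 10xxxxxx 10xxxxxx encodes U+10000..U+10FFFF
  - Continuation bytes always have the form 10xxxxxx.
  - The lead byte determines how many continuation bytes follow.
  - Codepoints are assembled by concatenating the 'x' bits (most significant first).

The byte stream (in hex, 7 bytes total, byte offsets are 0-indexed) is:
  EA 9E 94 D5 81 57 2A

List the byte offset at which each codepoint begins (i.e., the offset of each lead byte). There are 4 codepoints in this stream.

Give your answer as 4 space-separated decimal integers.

Answer: 0 3 5 6

Derivation:
Byte[0]=EA: 3-byte lead, need 2 cont bytes. acc=0xA
Byte[1]=9E: continuation. acc=(acc<<6)|0x1E=0x29E
Byte[2]=94: continuation. acc=(acc<<6)|0x14=0xA794
Completed: cp=U+A794 (starts at byte 0)
Byte[3]=D5: 2-byte lead, need 1 cont bytes. acc=0x15
Byte[4]=81: continuation. acc=(acc<<6)|0x01=0x541
Completed: cp=U+0541 (starts at byte 3)
Byte[5]=57: 1-byte ASCII. cp=U+0057
Byte[6]=2A: 1-byte ASCII. cp=U+002A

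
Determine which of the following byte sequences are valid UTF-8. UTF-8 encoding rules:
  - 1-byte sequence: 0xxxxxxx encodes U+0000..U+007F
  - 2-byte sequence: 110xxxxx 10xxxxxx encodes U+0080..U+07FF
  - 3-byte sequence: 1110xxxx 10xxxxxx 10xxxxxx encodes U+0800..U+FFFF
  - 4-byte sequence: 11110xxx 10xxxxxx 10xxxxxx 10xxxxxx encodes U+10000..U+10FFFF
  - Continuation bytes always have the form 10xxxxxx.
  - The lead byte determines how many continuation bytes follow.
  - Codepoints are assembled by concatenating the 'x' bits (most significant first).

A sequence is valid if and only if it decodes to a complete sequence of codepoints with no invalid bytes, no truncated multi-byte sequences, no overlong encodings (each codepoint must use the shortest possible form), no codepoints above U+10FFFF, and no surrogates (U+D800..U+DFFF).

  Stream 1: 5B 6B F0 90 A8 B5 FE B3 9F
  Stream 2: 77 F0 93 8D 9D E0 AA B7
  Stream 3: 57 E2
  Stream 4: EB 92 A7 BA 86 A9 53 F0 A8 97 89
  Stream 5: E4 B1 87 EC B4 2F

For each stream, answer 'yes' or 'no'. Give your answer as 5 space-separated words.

Stream 1: error at byte offset 6. INVALID
Stream 2: decodes cleanly. VALID
Stream 3: error at byte offset 2. INVALID
Stream 4: error at byte offset 3. INVALID
Stream 5: error at byte offset 5. INVALID

Answer: no yes no no no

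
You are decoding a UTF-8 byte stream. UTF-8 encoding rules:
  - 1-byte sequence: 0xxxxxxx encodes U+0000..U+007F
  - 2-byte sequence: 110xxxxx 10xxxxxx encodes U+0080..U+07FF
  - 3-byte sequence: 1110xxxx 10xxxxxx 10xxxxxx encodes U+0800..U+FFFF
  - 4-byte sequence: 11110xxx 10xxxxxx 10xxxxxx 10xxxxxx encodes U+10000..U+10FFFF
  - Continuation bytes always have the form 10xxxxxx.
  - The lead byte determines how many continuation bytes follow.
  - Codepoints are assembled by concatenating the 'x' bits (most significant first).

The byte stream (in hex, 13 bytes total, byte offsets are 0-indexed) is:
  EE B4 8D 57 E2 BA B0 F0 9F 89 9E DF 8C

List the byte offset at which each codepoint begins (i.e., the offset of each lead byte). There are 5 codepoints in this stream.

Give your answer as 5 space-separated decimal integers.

Byte[0]=EE: 3-byte lead, need 2 cont bytes. acc=0xE
Byte[1]=B4: continuation. acc=(acc<<6)|0x34=0x3B4
Byte[2]=8D: continuation. acc=(acc<<6)|0x0D=0xED0D
Completed: cp=U+ED0D (starts at byte 0)
Byte[3]=57: 1-byte ASCII. cp=U+0057
Byte[4]=E2: 3-byte lead, need 2 cont bytes. acc=0x2
Byte[5]=BA: continuation. acc=(acc<<6)|0x3A=0xBA
Byte[6]=B0: continuation. acc=(acc<<6)|0x30=0x2EB0
Completed: cp=U+2EB0 (starts at byte 4)
Byte[7]=F0: 4-byte lead, need 3 cont bytes. acc=0x0
Byte[8]=9F: continuation. acc=(acc<<6)|0x1F=0x1F
Byte[9]=89: continuation. acc=(acc<<6)|0x09=0x7C9
Byte[10]=9E: continuation. acc=(acc<<6)|0x1E=0x1F25E
Completed: cp=U+1F25E (starts at byte 7)
Byte[11]=DF: 2-byte lead, need 1 cont bytes. acc=0x1F
Byte[12]=8C: continuation. acc=(acc<<6)|0x0C=0x7CC
Completed: cp=U+07CC (starts at byte 11)

Answer: 0 3 4 7 11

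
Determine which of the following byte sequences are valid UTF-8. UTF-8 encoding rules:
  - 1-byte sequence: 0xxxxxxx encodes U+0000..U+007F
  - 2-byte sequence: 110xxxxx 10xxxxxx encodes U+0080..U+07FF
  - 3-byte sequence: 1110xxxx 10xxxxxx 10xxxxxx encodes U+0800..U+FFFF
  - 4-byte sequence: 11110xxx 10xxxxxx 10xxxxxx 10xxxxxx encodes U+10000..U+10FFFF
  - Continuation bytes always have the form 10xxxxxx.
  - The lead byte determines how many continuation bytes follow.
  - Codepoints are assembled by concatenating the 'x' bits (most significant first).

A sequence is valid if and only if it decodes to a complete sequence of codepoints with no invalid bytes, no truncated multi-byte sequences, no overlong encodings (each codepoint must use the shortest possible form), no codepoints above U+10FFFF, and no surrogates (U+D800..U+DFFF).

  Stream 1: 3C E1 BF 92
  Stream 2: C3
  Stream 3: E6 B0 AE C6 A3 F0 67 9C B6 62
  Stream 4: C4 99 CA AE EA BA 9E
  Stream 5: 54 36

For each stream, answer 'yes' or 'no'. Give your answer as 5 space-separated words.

Stream 1: decodes cleanly. VALID
Stream 2: error at byte offset 1. INVALID
Stream 3: error at byte offset 6. INVALID
Stream 4: decodes cleanly. VALID
Stream 5: decodes cleanly. VALID

Answer: yes no no yes yes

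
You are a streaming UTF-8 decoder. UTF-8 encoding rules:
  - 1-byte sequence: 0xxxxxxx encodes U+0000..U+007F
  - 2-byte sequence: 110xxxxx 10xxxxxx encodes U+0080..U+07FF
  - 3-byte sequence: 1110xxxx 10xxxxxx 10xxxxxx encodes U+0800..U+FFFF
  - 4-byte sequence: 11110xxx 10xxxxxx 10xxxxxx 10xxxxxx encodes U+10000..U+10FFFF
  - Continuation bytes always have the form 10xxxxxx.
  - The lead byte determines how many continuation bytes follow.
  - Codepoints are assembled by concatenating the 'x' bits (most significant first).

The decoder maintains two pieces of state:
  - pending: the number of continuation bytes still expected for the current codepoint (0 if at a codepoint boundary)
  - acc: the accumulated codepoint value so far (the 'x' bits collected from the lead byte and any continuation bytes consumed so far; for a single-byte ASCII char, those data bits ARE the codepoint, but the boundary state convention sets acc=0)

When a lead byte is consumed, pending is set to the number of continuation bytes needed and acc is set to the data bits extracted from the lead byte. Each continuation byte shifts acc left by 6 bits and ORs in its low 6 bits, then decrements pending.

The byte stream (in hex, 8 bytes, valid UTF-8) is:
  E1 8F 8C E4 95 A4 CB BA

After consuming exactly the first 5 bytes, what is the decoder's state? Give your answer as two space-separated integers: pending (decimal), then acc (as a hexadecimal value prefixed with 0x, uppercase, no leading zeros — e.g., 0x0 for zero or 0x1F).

Answer: 1 0x115

Derivation:
Byte[0]=E1: 3-byte lead. pending=2, acc=0x1
Byte[1]=8F: continuation. acc=(acc<<6)|0x0F=0x4F, pending=1
Byte[2]=8C: continuation. acc=(acc<<6)|0x0C=0x13CC, pending=0
Byte[3]=E4: 3-byte lead. pending=2, acc=0x4
Byte[4]=95: continuation. acc=(acc<<6)|0x15=0x115, pending=1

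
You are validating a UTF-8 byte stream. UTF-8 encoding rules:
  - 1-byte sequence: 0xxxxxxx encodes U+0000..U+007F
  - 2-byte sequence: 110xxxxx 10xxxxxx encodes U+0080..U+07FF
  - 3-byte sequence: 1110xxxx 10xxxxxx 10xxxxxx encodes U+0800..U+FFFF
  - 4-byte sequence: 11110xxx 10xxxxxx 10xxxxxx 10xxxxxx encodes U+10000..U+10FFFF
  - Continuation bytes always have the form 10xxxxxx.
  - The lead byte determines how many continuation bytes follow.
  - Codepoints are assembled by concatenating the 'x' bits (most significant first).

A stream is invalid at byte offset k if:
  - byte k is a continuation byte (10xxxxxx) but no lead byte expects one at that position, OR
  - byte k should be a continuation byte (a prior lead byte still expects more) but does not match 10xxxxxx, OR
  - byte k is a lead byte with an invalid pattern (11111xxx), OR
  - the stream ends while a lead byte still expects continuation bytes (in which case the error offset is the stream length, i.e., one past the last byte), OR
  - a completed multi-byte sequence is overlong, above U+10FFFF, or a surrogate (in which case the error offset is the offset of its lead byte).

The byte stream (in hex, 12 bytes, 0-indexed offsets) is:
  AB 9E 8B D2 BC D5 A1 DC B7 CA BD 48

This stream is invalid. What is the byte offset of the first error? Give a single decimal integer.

Byte[0]=AB: INVALID lead byte (not 0xxx/110x/1110/11110)

Answer: 0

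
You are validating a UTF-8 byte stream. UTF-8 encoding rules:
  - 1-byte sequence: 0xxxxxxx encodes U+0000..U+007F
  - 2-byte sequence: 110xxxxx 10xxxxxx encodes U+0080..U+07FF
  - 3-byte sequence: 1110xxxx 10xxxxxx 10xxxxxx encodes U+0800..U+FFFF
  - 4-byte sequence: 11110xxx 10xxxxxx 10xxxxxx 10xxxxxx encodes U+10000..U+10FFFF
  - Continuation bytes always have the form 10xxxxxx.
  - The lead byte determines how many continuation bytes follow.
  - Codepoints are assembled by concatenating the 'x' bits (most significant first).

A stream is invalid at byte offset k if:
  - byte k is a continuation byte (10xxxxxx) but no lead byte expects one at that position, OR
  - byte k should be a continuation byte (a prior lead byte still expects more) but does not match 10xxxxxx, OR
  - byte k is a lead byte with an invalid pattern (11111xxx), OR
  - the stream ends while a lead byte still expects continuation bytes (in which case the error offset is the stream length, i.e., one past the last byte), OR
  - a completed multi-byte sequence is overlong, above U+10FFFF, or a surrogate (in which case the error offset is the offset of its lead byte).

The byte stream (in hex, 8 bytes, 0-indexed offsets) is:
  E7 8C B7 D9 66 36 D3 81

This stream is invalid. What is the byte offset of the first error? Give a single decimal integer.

Byte[0]=E7: 3-byte lead, need 2 cont bytes. acc=0x7
Byte[1]=8C: continuation. acc=(acc<<6)|0x0C=0x1CC
Byte[2]=B7: continuation. acc=(acc<<6)|0x37=0x7337
Completed: cp=U+7337 (starts at byte 0)
Byte[3]=D9: 2-byte lead, need 1 cont bytes. acc=0x19
Byte[4]=66: expected 10xxxxxx continuation. INVALID

Answer: 4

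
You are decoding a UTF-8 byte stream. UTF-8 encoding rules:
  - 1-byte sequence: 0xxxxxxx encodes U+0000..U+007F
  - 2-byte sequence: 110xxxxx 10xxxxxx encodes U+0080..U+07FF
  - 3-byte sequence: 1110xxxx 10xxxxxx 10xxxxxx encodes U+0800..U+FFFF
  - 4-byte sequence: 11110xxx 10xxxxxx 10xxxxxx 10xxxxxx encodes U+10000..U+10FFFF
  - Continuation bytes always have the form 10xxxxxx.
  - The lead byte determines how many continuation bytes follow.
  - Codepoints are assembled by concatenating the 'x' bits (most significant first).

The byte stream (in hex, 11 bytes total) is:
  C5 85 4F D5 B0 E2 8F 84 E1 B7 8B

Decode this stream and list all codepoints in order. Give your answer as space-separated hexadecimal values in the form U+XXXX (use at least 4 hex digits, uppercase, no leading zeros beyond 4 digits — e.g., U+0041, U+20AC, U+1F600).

Byte[0]=C5: 2-byte lead, need 1 cont bytes. acc=0x5
Byte[1]=85: continuation. acc=(acc<<6)|0x05=0x145
Completed: cp=U+0145 (starts at byte 0)
Byte[2]=4F: 1-byte ASCII. cp=U+004F
Byte[3]=D5: 2-byte lead, need 1 cont bytes. acc=0x15
Byte[4]=B0: continuation. acc=(acc<<6)|0x30=0x570
Completed: cp=U+0570 (starts at byte 3)
Byte[5]=E2: 3-byte lead, need 2 cont bytes. acc=0x2
Byte[6]=8F: continuation. acc=(acc<<6)|0x0F=0x8F
Byte[7]=84: continuation. acc=(acc<<6)|0x04=0x23C4
Completed: cp=U+23C4 (starts at byte 5)
Byte[8]=E1: 3-byte lead, need 2 cont bytes. acc=0x1
Byte[9]=B7: continuation. acc=(acc<<6)|0x37=0x77
Byte[10]=8B: continuation. acc=(acc<<6)|0x0B=0x1DCB
Completed: cp=U+1DCB (starts at byte 8)

Answer: U+0145 U+004F U+0570 U+23C4 U+1DCB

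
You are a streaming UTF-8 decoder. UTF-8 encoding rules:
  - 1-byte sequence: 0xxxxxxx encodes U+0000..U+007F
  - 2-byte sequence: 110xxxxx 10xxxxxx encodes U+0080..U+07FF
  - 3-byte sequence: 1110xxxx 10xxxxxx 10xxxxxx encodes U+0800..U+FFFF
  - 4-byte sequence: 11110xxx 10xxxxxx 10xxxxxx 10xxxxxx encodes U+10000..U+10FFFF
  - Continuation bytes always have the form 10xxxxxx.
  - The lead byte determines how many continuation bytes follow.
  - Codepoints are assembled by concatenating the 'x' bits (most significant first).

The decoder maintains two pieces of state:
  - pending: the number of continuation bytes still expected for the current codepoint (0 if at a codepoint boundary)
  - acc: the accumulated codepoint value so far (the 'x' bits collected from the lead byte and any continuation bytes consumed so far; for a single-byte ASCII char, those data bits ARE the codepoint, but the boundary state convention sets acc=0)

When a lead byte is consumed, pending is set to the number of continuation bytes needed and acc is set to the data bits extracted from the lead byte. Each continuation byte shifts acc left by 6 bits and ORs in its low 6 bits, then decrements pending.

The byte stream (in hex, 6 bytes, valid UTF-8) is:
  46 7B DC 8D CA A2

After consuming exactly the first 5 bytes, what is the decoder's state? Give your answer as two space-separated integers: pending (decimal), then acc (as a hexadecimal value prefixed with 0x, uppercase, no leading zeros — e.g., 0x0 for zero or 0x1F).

Answer: 1 0xA

Derivation:
Byte[0]=46: 1-byte. pending=0, acc=0x0
Byte[1]=7B: 1-byte. pending=0, acc=0x0
Byte[2]=DC: 2-byte lead. pending=1, acc=0x1C
Byte[3]=8D: continuation. acc=(acc<<6)|0x0D=0x70D, pending=0
Byte[4]=CA: 2-byte lead. pending=1, acc=0xA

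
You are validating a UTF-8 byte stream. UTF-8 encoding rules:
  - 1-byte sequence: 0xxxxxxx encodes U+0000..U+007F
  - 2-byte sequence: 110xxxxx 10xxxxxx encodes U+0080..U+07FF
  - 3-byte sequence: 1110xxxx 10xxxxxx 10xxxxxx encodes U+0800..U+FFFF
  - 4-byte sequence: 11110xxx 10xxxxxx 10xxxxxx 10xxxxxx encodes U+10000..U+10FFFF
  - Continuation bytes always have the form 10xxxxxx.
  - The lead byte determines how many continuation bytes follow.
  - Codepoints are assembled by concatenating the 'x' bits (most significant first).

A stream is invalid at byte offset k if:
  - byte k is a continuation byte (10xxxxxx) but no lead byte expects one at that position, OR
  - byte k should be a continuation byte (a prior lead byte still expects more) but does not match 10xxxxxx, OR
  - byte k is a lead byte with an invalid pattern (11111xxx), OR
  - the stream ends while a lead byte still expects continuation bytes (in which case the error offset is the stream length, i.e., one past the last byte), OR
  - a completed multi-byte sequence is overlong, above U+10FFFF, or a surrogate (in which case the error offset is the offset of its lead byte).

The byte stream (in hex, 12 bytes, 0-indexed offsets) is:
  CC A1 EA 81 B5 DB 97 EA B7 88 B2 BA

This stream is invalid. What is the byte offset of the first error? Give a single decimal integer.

Byte[0]=CC: 2-byte lead, need 1 cont bytes. acc=0xC
Byte[1]=A1: continuation. acc=(acc<<6)|0x21=0x321
Completed: cp=U+0321 (starts at byte 0)
Byte[2]=EA: 3-byte lead, need 2 cont bytes. acc=0xA
Byte[3]=81: continuation. acc=(acc<<6)|0x01=0x281
Byte[4]=B5: continuation. acc=(acc<<6)|0x35=0xA075
Completed: cp=U+A075 (starts at byte 2)
Byte[5]=DB: 2-byte lead, need 1 cont bytes. acc=0x1B
Byte[6]=97: continuation. acc=(acc<<6)|0x17=0x6D7
Completed: cp=U+06D7 (starts at byte 5)
Byte[7]=EA: 3-byte lead, need 2 cont bytes. acc=0xA
Byte[8]=B7: continuation. acc=(acc<<6)|0x37=0x2B7
Byte[9]=88: continuation. acc=(acc<<6)|0x08=0xADC8
Completed: cp=U+ADC8 (starts at byte 7)
Byte[10]=B2: INVALID lead byte (not 0xxx/110x/1110/11110)

Answer: 10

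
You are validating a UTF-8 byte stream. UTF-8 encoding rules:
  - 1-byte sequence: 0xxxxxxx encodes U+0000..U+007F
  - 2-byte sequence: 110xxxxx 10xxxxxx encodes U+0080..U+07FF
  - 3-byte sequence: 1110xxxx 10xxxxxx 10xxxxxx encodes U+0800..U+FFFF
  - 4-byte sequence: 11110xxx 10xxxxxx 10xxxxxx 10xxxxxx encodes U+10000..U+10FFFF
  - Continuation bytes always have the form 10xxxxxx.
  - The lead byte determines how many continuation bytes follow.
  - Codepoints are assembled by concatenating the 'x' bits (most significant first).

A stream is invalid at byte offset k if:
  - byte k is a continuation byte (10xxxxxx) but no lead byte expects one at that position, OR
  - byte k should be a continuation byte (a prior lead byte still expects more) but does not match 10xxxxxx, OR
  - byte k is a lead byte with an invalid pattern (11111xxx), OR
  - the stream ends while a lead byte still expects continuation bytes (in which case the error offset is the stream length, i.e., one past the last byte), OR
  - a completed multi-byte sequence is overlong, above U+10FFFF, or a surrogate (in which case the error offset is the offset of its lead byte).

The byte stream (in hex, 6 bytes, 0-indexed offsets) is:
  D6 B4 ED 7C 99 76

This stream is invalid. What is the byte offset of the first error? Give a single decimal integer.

Answer: 3

Derivation:
Byte[0]=D6: 2-byte lead, need 1 cont bytes. acc=0x16
Byte[1]=B4: continuation. acc=(acc<<6)|0x34=0x5B4
Completed: cp=U+05B4 (starts at byte 0)
Byte[2]=ED: 3-byte lead, need 2 cont bytes. acc=0xD
Byte[3]=7C: expected 10xxxxxx continuation. INVALID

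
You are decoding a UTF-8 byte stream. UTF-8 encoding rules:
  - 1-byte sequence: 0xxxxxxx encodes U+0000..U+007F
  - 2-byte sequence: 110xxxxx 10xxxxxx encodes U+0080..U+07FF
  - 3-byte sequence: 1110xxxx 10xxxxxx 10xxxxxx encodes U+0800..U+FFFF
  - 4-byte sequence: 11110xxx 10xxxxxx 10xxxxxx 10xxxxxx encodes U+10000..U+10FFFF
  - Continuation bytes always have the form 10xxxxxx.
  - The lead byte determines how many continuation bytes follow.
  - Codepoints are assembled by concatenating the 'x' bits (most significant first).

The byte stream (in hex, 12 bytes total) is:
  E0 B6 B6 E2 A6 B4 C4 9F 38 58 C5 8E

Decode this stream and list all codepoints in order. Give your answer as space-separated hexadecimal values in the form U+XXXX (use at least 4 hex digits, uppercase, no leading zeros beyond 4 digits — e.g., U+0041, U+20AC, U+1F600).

Byte[0]=E0: 3-byte lead, need 2 cont bytes. acc=0x0
Byte[1]=B6: continuation. acc=(acc<<6)|0x36=0x36
Byte[2]=B6: continuation. acc=(acc<<6)|0x36=0xDB6
Completed: cp=U+0DB6 (starts at byte 0)
Byte[3]=E2: 3-byte lead, need 2 cont bytes. acc=0x2
Byte[4]=A6: continuation. acc=(acc<<6)|0x26=0xA6
Byte[5]=B4: continuation. acc=(acc<<6)|0x34=0x29B4
Completed: cp=U+29B4 (starts at byte 3)
Byte[6]=C4: 2-byte lead, need 1 cont bytes. acc=0x4
Byte[7]=9F: continuation. acc=(acc<<6)|0x1F=0x11F
Completed: cp=U+011F (starts at byte 6)
Byte[8]=38: 1-byte ASCII. cp=U+0038
Byte[9]=58: 1-byte ASCII. cp=U+0058
Byte[10]=C5: 2-byte lead, need 1 cont bytes. acc=0x5
Byte[11]=8E: continuation. acc=(acc<<6)|0x0E=0x14E
Completed: cp=U+014E (starts at byte 10)

Answer: U+0DB6 U+29B4 U+011F U+0038 U+0058 U+014E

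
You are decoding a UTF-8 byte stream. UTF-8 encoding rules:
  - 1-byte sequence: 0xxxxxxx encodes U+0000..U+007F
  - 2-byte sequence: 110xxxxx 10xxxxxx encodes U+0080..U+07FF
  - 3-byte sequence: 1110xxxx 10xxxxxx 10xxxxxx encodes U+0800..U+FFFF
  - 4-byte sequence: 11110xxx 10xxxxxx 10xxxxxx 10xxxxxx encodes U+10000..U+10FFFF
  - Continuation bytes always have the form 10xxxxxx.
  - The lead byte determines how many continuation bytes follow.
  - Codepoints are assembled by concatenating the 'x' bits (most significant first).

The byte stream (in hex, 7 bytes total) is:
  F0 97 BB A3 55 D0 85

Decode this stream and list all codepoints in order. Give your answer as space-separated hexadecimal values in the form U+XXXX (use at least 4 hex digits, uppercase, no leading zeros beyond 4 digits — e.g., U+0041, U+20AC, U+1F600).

Byte[0]=F0: 4-byte lead, need 3 cont bytes. acc=0x0
Byte[1]=97: continuation. acc=(acc<<6)|0x17=0x17
Byte[2]=BB: continuation. acc=(acc<<6)|0x3B=0x5FB
Byte[3]=A3: continuation. acc=(acc<<6)|0x23=0x17EE3
Completed: cp=U+17EE3 (starts at byte 0)
Byte[4]=55: 1-byte ASCII. cp=U+0055
Byte[5]=D0: 2-byte lead, need 1 cont bytes. acc=0x10
Byte[6]=85: continuation. acc=(acc<<6)|0x05=0x405
Completed: cp=U+0405 (starts at byte 5)

Answer: U+17EE3 U+0055 U+0405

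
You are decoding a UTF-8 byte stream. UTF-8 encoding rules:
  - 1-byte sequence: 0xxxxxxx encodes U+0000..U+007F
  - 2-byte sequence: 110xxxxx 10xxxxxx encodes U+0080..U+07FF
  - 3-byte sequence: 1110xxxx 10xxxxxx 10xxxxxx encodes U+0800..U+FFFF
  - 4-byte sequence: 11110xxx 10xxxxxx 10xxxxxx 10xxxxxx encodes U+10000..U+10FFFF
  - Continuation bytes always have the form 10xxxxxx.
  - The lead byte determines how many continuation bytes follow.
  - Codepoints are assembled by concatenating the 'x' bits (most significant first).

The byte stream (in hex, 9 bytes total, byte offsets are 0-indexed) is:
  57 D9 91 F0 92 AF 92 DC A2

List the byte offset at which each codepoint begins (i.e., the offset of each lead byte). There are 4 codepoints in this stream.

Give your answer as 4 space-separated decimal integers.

Byte[0]=57: 1-byte ASCII. cp=U+0057
Byte[1]=D9: 2-byte lead, need 1 cont bytes. acc=0x19
Byte[2]=91: continuation. acc=(acc<<6)|0x11=0x651
Completed: cp=U+0651 (starts at byte 1)
Byte[3]=F0: 4-byte lead, need 3 cont bytes. acc=0x0
Byte[4]=92: continuation. acc=(acc<<6)|0x12=0x12
Byte[5]=AF: continuation. acc=(acc<<6)|0x2F=0x4AF
Byte[6]=92: continuation. acc=(acc<<6)|0x12=0x12BD2
Completed: cp=U+12BD2 (starts at byte 3)
Byte[7]=DC: 2-byte lead, need 1 cont bytes. acc=0x1C
Byte[8]=A2: continuation. acc=(acc<<6)|0x22=0x722
Completed: cp=U+0722 (starts at byte 7)

Answer: 0 1 3 7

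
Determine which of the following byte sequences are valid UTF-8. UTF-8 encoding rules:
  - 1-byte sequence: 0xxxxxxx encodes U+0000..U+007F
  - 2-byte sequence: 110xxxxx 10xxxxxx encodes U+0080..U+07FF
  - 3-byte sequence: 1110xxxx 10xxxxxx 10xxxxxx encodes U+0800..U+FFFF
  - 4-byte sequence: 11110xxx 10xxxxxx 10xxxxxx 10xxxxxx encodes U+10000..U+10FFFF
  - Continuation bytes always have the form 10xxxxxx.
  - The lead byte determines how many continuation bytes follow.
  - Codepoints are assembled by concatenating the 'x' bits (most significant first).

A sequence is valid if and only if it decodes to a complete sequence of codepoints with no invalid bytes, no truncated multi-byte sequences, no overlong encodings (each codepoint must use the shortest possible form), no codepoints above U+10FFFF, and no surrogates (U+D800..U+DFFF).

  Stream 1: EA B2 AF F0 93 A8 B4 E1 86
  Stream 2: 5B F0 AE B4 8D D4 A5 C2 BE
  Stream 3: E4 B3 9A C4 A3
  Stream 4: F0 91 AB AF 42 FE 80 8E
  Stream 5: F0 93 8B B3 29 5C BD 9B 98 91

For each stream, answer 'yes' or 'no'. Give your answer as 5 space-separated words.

Answer: no yes yes no no

Derivation:
Stream 1: error at byte offset 9. INVALID
Stream 2: decodes cleanly. VALID
Stream 3: decodes cleanly. VALID
Stream 4: error at byte offset 5. INVALID
Stream 5: error at byte offset 6. INVALID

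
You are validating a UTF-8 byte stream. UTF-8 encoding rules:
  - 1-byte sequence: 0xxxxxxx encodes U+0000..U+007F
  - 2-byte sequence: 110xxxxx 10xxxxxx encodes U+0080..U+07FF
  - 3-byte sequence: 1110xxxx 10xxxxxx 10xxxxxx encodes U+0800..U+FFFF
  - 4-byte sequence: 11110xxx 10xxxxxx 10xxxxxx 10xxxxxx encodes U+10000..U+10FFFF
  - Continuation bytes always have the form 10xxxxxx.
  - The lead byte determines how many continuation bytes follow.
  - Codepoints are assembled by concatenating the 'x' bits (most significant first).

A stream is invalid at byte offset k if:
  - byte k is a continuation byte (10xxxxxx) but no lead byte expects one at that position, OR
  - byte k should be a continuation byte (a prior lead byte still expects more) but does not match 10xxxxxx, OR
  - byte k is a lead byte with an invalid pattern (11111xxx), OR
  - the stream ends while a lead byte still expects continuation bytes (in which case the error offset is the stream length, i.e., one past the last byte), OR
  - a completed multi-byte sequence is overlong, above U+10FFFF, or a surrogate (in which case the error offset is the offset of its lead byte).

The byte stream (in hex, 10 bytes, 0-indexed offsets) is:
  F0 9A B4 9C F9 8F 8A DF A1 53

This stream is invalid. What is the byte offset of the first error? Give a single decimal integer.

Answer: 4

Derivation:
Byte[0]=F0: 4-byte lead, need 3 cont bytes. acc=0x0
Byte[1]=9A: continuation. acc=(acc<<6)|0x1A=0x1A
Byte[2]=B4: continuation. acc=(acc<<6)|0x34=0x6B4
Byte[3]=9C: continuation. acc=(acc<<6)|0x1C=0x1AD1C
Completed: cp=U+1AD1C (starts at byte 0)
Byte[4]=F9: INVALID lead byte (not 0xxx/110x/1110/11110)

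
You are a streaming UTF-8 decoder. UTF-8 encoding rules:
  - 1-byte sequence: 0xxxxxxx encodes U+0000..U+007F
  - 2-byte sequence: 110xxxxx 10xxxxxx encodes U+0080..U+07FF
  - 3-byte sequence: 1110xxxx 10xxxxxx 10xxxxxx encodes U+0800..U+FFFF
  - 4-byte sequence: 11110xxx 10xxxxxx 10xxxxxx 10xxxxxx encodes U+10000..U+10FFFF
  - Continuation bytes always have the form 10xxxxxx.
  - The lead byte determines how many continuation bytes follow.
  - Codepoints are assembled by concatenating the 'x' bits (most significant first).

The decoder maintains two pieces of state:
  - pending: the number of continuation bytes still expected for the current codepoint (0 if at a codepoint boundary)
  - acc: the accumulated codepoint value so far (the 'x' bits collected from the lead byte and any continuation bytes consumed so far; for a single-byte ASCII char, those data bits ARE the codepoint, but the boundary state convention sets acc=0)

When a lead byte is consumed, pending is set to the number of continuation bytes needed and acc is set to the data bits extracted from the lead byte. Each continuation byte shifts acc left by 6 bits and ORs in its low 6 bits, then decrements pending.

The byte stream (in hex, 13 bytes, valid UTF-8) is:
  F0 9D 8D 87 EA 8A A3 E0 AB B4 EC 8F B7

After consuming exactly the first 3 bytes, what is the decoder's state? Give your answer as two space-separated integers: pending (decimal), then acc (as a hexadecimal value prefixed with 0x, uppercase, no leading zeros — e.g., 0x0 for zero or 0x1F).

Byte[0]=F0: 4-byte lead. pending=3, acc=0x0
Byte[1]=9D: continuation. acc=(acc<<6)|0x1D=0x1D, pending=2
Byte[2]=8D: continuation. acc=(acc<<6)|0x0D=0x74D, pending=1

Answer: 1 0x74D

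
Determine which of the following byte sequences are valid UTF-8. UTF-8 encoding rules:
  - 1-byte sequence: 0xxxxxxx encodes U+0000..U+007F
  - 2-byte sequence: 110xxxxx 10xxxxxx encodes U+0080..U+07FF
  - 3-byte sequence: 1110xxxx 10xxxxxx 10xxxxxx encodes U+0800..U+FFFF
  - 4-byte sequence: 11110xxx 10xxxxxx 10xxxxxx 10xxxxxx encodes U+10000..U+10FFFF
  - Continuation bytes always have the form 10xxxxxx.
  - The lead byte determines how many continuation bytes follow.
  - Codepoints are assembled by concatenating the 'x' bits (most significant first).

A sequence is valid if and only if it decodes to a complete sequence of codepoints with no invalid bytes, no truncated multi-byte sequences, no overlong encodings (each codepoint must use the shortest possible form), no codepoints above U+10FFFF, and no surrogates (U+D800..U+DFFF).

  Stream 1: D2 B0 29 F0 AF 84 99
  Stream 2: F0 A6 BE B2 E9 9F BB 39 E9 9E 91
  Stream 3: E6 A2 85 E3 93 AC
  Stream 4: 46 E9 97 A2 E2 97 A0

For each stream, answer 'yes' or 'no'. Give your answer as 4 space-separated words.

Stream 1: decodes cleanly. VALID
Stream 2: decodes cleanly. VALID
Stream 3: decodes cleanly. VALID
Stream 4: decodes cleanly. VALID

Answer: yes yes yes yes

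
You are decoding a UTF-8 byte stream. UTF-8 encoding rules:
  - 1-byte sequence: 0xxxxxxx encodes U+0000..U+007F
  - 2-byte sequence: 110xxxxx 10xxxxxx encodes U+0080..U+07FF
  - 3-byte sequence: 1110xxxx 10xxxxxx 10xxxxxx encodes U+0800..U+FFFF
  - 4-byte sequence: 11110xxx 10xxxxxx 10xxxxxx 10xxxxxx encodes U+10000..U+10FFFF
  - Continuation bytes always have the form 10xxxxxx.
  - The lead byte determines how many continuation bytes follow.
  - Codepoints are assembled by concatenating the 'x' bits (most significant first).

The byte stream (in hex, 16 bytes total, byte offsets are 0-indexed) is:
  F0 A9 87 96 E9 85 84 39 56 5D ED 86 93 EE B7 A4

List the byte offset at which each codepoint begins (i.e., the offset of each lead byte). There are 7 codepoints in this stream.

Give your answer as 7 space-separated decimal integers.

Answer: 0 4 7 8 9 10 13

Derivation:
Byte[0]=F0: 4-byte lead, need 3 cont bytes. acc=0x0
Byte[1]=A9: continuation. acc=(acc<<6)|0x29=0x29
Byte[2]=87: continuation. acc=(acc<<6)|0x07=0xA47
Byte[3]=96: continuation. acc=(acc<<6)|0x16=0x291D6
Completed: cp=U+291D6 (starts at byte 0)
Byte[4]=E9: 3-byte lead, need 2 cont bytes. acc=0x9
Byte[5]=85: continuation. acc=(acc<<6)|0x05=0x245
Byte[6]=84: continuation. acc=(acc<<6)|0x04=0x9144
Completed: cp=U+9144 (starts at byte 4)
Byte[7]=39: 1-byte ASCII. cp=U+0039
Byte[8]=56: 1-byte ASCII. cp=U+0056
Byte[9]=5D: 1-byte ASCII. cp=U+005D
Byte[10]=ED: 3-byte lead, need 2 cont bytes. acc=0xD
Byte[11]=86: continuation. acc=(acc<<6)|0x06=0x346
Byte[12]=93: continuation. acc=(acc<<6)|0x13=0xD193
Completed: cp=U+D193 (starts at byte 10)
Byte[13]=EE: 3-byte lead, need 2 cont bytes. acc=0xE
Byte[14]=B7: continuation. acc=(acc<<6)|0x37=0x3B7
Byte[15]=A4: continuation. acc=(acc<<6)|0x24=0xEDE4
Completed: cp=U+EDE4 (starts at byte 13)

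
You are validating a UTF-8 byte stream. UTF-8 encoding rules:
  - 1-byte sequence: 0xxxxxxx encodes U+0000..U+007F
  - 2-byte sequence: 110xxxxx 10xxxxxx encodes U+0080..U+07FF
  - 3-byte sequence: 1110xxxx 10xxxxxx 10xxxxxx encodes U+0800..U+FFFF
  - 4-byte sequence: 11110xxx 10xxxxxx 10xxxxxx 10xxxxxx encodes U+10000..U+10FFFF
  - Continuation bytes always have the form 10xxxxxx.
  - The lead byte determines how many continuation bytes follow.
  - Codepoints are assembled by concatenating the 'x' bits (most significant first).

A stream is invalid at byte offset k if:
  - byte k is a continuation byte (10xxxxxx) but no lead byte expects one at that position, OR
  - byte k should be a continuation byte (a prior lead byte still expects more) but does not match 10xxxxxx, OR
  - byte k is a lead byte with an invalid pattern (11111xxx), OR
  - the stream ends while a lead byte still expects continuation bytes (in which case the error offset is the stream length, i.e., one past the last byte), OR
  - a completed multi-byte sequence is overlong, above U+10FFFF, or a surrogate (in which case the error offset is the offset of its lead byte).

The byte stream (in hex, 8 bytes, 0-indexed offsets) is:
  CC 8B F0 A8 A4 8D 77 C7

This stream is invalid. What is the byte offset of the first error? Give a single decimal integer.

Byte[0]=CC: 2-byte lead, need 1 cont bytes. acc=0xC
Byte[1]=8B: continuation. acc=(acc<<6)|0x0B=0x30B
Completed: cp=U+030B (starts at byte 0)
Byte[2]=F0: 4-byte lead, need 3 cont bytes. acc=0x0
Byte[3]=A8: continuation. acc=(acc<<6)|0x28=0x28
Byte[4]=A4: continuation. acc=(acc<<6)|0x24=0xA24
Byte[5]=8D: continuation. acc=(acc<<6)|0x0D=0x2890D
Completed: cp=U+2890D (starts at byte 2)
Byte[6]=77: 1-byte ASCII. cp=U+0077
Byte[7]=C7: 2-byte lead, need 1 cont bytes. acc=0x7
Byte[8]: stream ended, expected continuation. INVALID

Answer: 8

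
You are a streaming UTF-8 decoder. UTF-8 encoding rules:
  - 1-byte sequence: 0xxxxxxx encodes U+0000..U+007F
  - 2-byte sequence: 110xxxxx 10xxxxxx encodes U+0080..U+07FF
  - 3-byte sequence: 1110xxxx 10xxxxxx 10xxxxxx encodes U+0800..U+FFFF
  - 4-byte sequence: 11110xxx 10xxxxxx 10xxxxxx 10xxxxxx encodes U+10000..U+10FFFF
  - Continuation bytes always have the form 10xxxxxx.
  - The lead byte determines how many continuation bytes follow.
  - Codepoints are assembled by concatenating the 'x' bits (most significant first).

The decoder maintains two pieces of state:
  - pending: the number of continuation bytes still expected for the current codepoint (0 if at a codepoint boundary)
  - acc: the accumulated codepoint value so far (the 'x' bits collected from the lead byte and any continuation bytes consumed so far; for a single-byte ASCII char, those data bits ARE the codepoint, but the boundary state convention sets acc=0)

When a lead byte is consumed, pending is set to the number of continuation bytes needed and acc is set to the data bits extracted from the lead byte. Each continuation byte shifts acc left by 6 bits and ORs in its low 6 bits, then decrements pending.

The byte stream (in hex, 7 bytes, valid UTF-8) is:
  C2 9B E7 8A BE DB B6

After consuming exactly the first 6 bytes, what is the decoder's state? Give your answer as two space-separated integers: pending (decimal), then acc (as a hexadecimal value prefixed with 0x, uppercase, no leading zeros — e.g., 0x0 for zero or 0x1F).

Byte[0]=C2: 2-byte lead. pending=1, acc=0x2
Byte[1]=9B: continuation. acc=(acc<<6)|0x1B=0x9B, pending=0
Byte[2]=E7: 3-byte lead. pending=2, acc=0x7
Byte[3]=8A: continuation. acc=(acc<<6)|0x0A=0x1CA, pending=1
Byte[4]=BE: continuation. acc=(acc<<6)|0x3E=0x72BE, pending=0
Byte[5]=DB: 2-byte lead. pending=1, acc=0x1B

Answer: 1 0x1B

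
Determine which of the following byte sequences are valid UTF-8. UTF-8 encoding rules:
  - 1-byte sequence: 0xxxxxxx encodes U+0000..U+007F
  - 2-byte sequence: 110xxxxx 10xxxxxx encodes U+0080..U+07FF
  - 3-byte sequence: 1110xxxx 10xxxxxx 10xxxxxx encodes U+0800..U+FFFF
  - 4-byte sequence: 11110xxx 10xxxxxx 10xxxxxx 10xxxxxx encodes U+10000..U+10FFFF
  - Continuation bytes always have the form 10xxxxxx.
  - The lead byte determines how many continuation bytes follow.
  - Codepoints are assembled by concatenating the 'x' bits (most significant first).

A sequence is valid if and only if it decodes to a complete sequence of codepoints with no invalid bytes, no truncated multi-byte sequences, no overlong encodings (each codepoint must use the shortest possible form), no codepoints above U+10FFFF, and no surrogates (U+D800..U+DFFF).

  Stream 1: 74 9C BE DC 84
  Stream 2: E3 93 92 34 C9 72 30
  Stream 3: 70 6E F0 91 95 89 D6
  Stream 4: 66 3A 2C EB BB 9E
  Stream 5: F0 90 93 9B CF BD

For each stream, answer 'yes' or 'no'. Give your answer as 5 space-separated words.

Answer: no no no yes yes

Derivation:
Stream 1: error at byte offset 1. INVALID
Stream 2: error at byte offset 5. INVALID
Stream 3: error at byte offset 7. INVALID
Stream 4: decodes cleanly. VALID
Stream 5: decodes cleanly. VALID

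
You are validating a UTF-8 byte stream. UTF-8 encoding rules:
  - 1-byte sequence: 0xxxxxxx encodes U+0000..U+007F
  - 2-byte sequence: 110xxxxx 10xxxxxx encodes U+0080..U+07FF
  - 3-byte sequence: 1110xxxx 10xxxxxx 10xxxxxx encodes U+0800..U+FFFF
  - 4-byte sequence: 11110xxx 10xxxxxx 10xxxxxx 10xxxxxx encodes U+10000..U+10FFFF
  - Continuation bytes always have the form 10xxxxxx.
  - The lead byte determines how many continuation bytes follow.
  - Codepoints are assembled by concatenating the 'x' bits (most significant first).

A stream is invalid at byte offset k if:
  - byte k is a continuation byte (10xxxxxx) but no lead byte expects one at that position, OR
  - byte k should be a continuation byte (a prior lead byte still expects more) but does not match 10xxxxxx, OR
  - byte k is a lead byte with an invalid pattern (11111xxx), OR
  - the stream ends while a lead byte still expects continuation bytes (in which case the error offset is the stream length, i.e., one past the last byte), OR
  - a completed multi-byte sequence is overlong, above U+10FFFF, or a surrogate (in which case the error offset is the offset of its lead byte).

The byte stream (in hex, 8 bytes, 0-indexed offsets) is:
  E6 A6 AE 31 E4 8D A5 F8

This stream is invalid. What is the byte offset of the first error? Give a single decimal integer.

Byte[0]=E6: 3-byte lead, need 2 cont bytes. acc=0x6
Byte[1]=A6: continuation. acc=(acc<<6)|0x26=0x1A6
Byte[2]=AE: continuation. acc=(acc<<6)|0x2E=0x69AE
Completed: cp=U+69AE (starts at byte 0)
Byte[3]=31: 1-byte ASCII. cp=U+0031
Byte[4]=E4: 3-byte lead, need 2 cont bytes. acc=0x4
Byte[5]=8D: continuation. acc=(acc<<6)|0x0D=0x10D
Byte[6]=A5: continuation. acc=(acc<<6)|0x25=0x4365
Completed: cp=U+4365 (starts at byte 4)
Byte[7]=F8: INVALID lead byte (not 0xxx/110x/1110/11110)

Answer: 7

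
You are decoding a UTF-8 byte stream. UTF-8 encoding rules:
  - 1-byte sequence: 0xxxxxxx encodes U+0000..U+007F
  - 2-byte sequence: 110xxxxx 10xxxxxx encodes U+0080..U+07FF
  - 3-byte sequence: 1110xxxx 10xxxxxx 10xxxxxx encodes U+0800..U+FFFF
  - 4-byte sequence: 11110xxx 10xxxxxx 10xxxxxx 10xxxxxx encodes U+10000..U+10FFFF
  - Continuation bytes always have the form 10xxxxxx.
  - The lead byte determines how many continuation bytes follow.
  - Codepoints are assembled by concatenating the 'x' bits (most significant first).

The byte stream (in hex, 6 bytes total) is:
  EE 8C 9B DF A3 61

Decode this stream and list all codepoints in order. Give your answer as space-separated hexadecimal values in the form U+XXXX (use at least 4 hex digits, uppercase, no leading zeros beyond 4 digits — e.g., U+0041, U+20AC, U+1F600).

Byte[0]=EE: 3-byte lead, need 2 cont bytes. acc=0xE
Byte[1]=8C: continuation. acc=(acc<<6)|0x0C=0x38C
Byte[2]=9B: continuation. acc=(acc<<6)|0x1B=0xE31B
Completed: cp=U+E31B (starts at byte 0)
Byte[3]=DF: 2-byte lead, need 1 cont bytes. acc=0x1F
Byte[4]=A3: continuation. acc=(acc<<6)|0x23=0x7E3
Completed: cp=U+07E3 (starts at byte 3)
Byte[5]=61: 1-byte ASCII. cp=U+0061

Answer: U+E31B U+07E3 U+0061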